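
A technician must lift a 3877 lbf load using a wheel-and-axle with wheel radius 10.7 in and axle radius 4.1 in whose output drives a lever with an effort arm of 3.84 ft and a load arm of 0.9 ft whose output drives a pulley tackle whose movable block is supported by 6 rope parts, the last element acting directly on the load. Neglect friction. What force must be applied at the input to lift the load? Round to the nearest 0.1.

Wheel-and-axle MA = R/r = 10.7/4.1 = 2.6098.
Lever MA = effort arm / load arm = 3.84/0.9 = 4.2667.
Block-and-tackle MA = number of supporting rope parts = 6.
Combined ideal MA = 2.6098 × 4.2667 × 6 = 66.81.
Effort = load / MA = 3877 / 66.81 = 58.03 lbf.

58.0 lbf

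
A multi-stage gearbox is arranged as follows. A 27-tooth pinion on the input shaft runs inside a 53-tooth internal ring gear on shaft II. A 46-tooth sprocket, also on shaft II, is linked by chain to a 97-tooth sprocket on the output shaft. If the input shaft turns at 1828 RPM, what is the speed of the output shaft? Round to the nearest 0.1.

441.6 RPM

internal gear 53/27 = 1.963 → 1828/1.963 = 931.25 RPM
chain 97/46 = 2.1087 → 931.25/2.1087 = 441.62 RPM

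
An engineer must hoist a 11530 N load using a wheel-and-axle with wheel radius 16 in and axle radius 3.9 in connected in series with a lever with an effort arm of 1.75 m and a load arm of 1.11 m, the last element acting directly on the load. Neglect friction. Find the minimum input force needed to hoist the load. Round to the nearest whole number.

Wheel-and-axle MA = R/r = 16/3.9 = 4.1026.
Lever MA = effort arm / load arm = 1.75/1.11 = 1.5766.
Combined ideal MA = 4.1026 × 1.5766 = 6.468.
Effort = load / MA = 11530 / 6.468 = 1782.6 N.

1783 N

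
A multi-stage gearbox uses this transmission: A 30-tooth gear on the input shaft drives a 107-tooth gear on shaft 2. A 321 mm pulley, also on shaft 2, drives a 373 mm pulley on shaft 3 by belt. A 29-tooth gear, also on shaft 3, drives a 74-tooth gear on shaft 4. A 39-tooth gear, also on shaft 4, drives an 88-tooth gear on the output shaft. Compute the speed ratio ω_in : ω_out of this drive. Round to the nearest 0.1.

23.9

Each stage contributes driven/driver: gear mesh 107/30 = 3.5667, belt 373/321 = 1.162, gear mesh 74/29 = 2.5517, gear mesh 88/39 = 2.2564.
Overall: 3.5667 × 1.162 × 2.5517 × 2.2564 = 23.863.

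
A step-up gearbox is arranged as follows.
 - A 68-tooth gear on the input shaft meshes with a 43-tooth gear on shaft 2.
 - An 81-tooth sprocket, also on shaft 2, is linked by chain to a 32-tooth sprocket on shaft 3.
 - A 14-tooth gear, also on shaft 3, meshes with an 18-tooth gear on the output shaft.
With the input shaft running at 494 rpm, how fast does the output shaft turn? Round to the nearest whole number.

the input shaft → shaft 2 (gear mesh, 43/68): 494 ÷ 0.63235 = 781.21 rpm
shaft 2 → shaft 3 (chain, 32/81): 781.21 ÷ 0.39506 = 1977.4 rpm
shaft 3 → the output shaft (gear mesh, 18/14): 1977.4 ÷ 1.2857 = 1538 rpm

1538 rpm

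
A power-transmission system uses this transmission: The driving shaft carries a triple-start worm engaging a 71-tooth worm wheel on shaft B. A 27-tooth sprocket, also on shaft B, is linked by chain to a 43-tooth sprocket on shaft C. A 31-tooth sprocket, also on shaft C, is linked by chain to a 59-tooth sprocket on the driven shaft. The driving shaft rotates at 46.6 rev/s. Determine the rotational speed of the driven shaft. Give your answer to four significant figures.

worm 71/3 = 23.667 → 46.6/23.667 = 1.969 rev/s
chain 43/27 = 1.5926 → 1.969/1.5926 = 1.2364 rev/s
chain 59/31 = 1.9032 → 1.2364/1.9032 = 0.64961 rev/s

0.6496 rev/s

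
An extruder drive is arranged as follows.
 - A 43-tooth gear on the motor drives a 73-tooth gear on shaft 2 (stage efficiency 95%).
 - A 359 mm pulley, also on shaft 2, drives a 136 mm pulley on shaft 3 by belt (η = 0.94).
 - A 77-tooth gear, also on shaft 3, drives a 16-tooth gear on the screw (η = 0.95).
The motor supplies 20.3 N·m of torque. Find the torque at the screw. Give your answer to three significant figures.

2.30 N·m

Gear mesh: ratio = 73/43 = 1.6977; torque at shaft 2 = 20.3 × 1.6977 × 0.95 = 32.74 N·m.
Belt: ratio = 136/359 = 0.37883; torque at shaft 3 = 32.74 × 0.37883 × 0.94 = 11.659 N·m.
Gear mesh: ratio = 16/77 = 0.20779; torque at the screw = 11.659 × 0.20779 × 0.95 = 2.3014 N·m.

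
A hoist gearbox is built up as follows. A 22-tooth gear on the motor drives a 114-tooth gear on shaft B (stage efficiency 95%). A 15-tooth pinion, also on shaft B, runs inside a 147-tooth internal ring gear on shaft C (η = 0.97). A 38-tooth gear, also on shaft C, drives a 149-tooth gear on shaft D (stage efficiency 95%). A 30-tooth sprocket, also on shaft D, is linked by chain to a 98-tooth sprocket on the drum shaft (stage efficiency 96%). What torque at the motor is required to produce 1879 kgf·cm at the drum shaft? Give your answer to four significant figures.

3.437 kgf·cm

Overall ratio R = 5.1818 × 9.8 × 3.9211 × 3.2667 = 650.45; overall efficiency η = 0.95 × 0.97 × 0.95 × 0.96 = 0.8404.
Input torque = output torque / (R × η) = 1879 / (650.45 × 0.8404) = 3.4373 kgf·cm.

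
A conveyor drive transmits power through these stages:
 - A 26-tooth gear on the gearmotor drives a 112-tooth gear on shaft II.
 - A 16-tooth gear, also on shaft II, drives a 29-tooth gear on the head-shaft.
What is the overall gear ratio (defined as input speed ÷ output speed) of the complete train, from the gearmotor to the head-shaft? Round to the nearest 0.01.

7.81

Each stage contributes driven/driver: gear mesh 112/26 = 4.3077, gear mesh 29/16 = 1.8125.
Overall: 4.3077 × 1.8125 = 7.8077.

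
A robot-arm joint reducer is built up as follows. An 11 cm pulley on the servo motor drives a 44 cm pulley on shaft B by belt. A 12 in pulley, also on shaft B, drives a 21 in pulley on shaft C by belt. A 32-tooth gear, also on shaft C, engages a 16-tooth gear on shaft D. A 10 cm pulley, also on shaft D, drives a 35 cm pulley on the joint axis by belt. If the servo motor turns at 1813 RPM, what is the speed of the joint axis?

Belt: ratio = 44/11 = 4, so shaft B turns at 1813 / 4 = 453.25 RPM.
Belt: ratio = 21/12 = 1.75, so shaft C turns at 453.25 / 1.75 = 259 RPM.
Gear mesh: ratio = 16/32 = 0.5, so shaft D turns at 259 / 0.5 = 518 RPM.
Belt: ratio = 35/10 = 3.5, so the joint axis turns at 518 / 3.5 = 148 RPM.

148 RPM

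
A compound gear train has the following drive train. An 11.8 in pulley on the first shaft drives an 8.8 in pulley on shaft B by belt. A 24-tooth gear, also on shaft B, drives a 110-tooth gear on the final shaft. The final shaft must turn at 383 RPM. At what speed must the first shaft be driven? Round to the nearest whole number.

1309 RPM

Overall ratio R = 0.74576 × 4.5833 = 3.4181.
Required input speed = output speed × R = 383 × 3.4181 = 1309.1 RPM.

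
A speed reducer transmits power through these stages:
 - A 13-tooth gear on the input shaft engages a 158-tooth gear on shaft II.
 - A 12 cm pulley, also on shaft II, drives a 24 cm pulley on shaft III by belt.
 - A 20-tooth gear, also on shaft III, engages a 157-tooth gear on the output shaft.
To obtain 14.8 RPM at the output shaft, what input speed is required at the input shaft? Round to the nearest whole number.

2824 RPM

Overall ratio R = 12.154 × 2 × 7.85 = 190.82.
Required input speed = output speed × R = 14.8 × 190.82 = 2824.1 RPM.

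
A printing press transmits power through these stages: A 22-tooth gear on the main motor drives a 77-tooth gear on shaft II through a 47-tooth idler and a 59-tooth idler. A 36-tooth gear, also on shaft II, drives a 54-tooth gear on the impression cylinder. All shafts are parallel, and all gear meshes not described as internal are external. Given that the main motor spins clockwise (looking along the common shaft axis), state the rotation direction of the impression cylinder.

the main motor → shaft II: driver → idler → idler → driven is 3 external meshes, 3 reversals → CCW.
shaft II → the impression cylinder: external mesh, 1 reversal → CW.
4 reversals in total — an even number — so the impression cylinder turns the same way as the main motor.

clockwise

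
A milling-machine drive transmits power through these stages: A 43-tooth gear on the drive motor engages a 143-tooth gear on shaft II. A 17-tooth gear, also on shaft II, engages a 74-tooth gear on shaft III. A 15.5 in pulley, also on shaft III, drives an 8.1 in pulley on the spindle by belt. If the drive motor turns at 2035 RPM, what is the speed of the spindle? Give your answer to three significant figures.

269 RPM

Gear mesh: ratio = 143/43 = 3.3256, so shaft II turns at 2035 / 3.3256 = 611.92 RPM.
Gear mesh: ratio = 74/17 = 4.3529, so shaft III turns at 611.92 / 4.3529 = 140.58 RPM.
Belt: ratio = 8.1/15.5 = 0.52258, so the spindle turns at 140.58 / 0.52258 = 269.01 RPM.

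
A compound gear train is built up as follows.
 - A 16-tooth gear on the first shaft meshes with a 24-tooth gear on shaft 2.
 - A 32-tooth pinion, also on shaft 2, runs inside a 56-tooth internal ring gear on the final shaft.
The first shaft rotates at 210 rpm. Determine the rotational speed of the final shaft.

the first shaft → shaft 2 (gear mesh, 24/16): 210 ÷ 1.5 = 140 rpm
shaft 2 → the final shaft (internal gear, 56/32): 140 ÷ 1.75 = 80 rpm

80 rpm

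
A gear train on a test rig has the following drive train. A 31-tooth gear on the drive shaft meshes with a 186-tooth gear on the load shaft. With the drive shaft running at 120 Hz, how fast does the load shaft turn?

20 Hz

gear mesh 186/31 = 6 → 120/6 = 20 Hz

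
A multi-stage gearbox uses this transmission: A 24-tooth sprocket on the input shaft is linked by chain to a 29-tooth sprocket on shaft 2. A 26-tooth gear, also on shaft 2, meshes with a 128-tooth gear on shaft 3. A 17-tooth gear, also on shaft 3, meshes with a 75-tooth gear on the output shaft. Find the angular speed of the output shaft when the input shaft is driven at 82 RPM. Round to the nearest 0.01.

3.12 RPM

the input shaft → shaft 2 (chain, 29/24): 82 ÷ 1.2083 = 67.862 RPM
shaft 2 → shaft 3 (gear mesh, 128/26): 67.862 ÷ 4.9231 = 13.784 RPM
shaft 3 → the output shaft (gear mesh, 75/17): 13.784 ÷ 4.4118 = 3.1245 RPM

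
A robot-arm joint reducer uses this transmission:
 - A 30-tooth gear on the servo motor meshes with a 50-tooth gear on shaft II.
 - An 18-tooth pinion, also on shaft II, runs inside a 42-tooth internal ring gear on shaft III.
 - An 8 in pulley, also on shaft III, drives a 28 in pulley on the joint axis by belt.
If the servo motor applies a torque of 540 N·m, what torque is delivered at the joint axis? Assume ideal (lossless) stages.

7350 N·m

gear mesh 50/30 = 1.6667 → τ = 540·1.6667 = 900 N·m
internal gear 42/18 = 2.3333 → τ = 900·2.3333 = 2100 N·m
belt 28/8 = 3.5 → τ = 2100·3.5 = 7350 N·m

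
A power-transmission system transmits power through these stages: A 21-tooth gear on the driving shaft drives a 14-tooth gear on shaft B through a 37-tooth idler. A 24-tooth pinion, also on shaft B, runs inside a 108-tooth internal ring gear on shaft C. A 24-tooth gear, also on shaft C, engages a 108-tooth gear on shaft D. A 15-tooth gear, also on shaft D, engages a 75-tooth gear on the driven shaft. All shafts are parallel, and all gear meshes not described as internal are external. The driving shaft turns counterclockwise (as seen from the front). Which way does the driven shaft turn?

the driving shaft → shaft B: driver → idler → driven is 2 external meshes, 2 reversals → CCW.
shaft B → shaft C: internal mesh, same direction → CCW.
shaft C → shaft D: external mesh, 1 reversal → CW.
shaft D → the driven shaft: external mesh, 1 reversal → CCW.
4 reversals in total — an even number — so the driven shaft turns the same way as the driving shaft.

counterclockwise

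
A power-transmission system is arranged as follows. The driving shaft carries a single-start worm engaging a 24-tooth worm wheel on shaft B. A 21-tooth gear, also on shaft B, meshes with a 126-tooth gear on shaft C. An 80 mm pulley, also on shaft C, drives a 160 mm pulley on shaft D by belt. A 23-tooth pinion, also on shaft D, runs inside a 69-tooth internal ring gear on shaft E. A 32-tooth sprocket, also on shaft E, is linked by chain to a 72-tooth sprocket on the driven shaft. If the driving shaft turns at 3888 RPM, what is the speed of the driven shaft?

2 RPM

the driving shaft → shaft B (worm, 24/1): 3888 ÷ 24 = 162 RPM
shaft B → shaft C (gear mesh, 126/21): 162 ÷ 6 = 27 RPM
shaft C → shaft D (belt, 160/80): 27 ÷ 2 = 13.5 RPM
shaft D → shaft E (internal gear, 69/23): 13.5 ÷ 3 = 4.5 RPM
shaft E → the driven shaft (chain, 72/32): 4.5 ÷ 2.25 = 2 RPM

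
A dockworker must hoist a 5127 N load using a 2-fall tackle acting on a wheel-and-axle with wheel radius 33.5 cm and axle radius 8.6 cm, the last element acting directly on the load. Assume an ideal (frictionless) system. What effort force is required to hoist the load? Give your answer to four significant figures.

658.1 N

Block-and-tackle MA = number of supporting rope parts = 2.
Wheel-and-axle MA = R/r = 33.5/8.6 = 3.8953.
Combined ideal MA = 2 × 3.8953 = 7.7907.
Effort = load / MA = 5127 / 7.7907 = 658.09 N.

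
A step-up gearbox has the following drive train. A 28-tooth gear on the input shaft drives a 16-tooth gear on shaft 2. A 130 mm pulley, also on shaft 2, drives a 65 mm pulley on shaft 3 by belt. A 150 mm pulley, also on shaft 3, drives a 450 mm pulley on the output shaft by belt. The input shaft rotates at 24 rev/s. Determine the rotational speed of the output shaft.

28 rev/s

gear mesh 16/28 = 0.57143 → 24/0.57143 = 42 rev/s
belt 65/130 = 0.5 → 42/0.5 = 84 rev/s
belt 450/150 = 3 → 84/3 = 28 rev/s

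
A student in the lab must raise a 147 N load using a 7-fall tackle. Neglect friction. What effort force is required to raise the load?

Block-and-tackle MA = number of supporting rope parts = 7.
Effort = load / MA = 147 / 7 = 21 N.

21 N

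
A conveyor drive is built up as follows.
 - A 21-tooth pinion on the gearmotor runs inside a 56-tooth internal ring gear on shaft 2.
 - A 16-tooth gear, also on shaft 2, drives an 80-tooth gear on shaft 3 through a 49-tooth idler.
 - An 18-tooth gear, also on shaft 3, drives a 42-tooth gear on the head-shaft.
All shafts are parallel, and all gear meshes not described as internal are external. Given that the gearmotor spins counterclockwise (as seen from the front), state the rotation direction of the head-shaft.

the gearmotor → shaft 2: internal mesh, same direction → CCW.
shaft 2 → shaft 3: driver → idler → driven is 2 external meshes, 2 reversals → CCW.
shaft 3 → the head-shaft: external mesh, 1 reversal → CW.
3 reversals in total — an odd number — so the head-shaft turns opposite to the gearmotor.

clockwise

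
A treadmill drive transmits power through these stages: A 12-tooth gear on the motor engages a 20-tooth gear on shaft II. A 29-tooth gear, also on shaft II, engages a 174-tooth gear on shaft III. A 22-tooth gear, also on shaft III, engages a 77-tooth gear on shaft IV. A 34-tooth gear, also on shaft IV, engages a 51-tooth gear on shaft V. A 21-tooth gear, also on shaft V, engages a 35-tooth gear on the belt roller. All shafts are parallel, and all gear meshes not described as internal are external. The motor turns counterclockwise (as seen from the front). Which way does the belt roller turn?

the motor → shaft II: external mesh, 1 reversal → CW.
shaft II → shaft III: external mesh, 1 reversal → CCW.
shaft III → shaft IV: external mesh, 1 reversal → CW.
shaft IV → shaft V: external mesh, 1 reversal → CCW.
shaft V → the belt roller: external mesh, 1 reversal → CW.
5 reversals in total — an odd number — so the belt roller turns opposite to the motor.

clockwise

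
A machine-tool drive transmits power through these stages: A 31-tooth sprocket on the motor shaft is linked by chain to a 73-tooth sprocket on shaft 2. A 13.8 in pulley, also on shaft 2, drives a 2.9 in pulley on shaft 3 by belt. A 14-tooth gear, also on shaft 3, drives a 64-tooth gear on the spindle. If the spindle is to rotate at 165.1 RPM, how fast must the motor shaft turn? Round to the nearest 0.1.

373.5 RPM

Overall ratio R = 2.3548 × 0.21014 × 4.5714 = 2.2622.
Required input speed = output speed × R = 165.1 × 2.2622 = 373.49 RPM.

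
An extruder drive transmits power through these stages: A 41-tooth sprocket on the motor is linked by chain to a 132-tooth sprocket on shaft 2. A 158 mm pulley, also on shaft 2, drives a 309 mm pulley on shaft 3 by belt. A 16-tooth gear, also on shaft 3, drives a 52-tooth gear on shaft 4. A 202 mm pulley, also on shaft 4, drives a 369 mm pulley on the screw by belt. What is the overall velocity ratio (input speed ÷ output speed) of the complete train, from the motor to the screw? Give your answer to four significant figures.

37.38

Each stage contributes driven/driver: chain 132/41 = 3.2195, belt 309/158 = 1.9557, gear mesh 52/16 = 3.25, belt 369/202 = 1.8267.
Overall: 3.2195 × 1.9557 × 3.25 × 1.8267 = 37.381.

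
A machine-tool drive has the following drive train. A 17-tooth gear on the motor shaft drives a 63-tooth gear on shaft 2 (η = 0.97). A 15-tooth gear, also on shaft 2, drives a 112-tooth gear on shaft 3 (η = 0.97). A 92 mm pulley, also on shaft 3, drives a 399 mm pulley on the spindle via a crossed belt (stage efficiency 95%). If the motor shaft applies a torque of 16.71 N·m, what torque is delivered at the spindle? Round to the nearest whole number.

1792 N·m

gear mesh 63/17 = 3.7059 → τ = 16.71·3.7059·0.97 = 60.068 N·m
gear mesh 112/15 = 7.4667 → τ = 60.068·7.4667·0.97 = 435.05 N·m
belt 399/92 = 4.337 → τ = 435.05·4.337·0.95 = 1792.4 N·m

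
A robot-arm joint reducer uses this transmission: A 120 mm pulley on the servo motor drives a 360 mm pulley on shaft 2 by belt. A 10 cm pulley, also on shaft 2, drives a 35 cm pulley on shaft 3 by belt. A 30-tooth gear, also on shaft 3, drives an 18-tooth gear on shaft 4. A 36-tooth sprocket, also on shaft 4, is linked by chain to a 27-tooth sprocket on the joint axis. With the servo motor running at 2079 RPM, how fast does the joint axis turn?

440 RPM

belt 360/120 = 3 → 2079/3 = 693 RPM
belt 35/10 = 3.5 → 693/3.5 = 198 RPM
gear mesh 18/30 = 0.6 → 198/0.6 = 330 RPM
chain 27/36 = 0.75 → 330/0.75 = 440 RPM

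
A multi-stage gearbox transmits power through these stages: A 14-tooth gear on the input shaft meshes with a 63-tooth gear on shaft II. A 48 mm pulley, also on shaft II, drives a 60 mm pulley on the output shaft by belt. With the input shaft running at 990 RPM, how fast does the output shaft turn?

gear mesh 63/14 = 4.5 → 990/4.5 = 220 RPM
belt 60/48 = 1.25 → 220/1.25 = 176 RPM

176 RPM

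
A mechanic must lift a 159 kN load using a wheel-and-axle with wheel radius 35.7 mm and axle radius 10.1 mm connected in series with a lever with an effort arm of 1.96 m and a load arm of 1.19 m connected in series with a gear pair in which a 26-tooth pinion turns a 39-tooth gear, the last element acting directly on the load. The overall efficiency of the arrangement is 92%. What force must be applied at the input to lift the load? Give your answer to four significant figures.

Wheel-and-axle MA = R/r = 35.7/10.1 = 3.5347.
Lever MA = effort arm / load arm = 1.96/1.19 = 1.6471.
Gear pair MA = 39/26 = 1.5.
Combined ideal MA = 3.5347 × 1.6471 × 1.5 = 8.7327.
Actual MA = 8.7327 × 0.92 = 8.0341.
Effort = load / actual MA = 159 / 8.0341 = 19.791 kN.

19.79 kN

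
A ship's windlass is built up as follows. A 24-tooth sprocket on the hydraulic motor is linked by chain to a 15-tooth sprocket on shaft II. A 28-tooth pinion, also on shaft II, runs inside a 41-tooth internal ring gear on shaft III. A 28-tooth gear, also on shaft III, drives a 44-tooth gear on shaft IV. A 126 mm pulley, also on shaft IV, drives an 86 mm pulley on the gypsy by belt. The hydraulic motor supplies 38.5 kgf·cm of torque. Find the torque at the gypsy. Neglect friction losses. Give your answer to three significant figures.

37.8 kgf·cm

chain 15/24 = 0.625 → τ = 38.5·0.625 = 24.062 kgf·cm
internal gear 41/28 = 1.4643 → τ = 24.062·1.4643 = 35.234 kgf·cm
gear mesh 44/28 = 1.5714 → τ = 35.234·1.5714 = 55.368 kgf·cm
belt 86/126 = 0.68254 → τ = 55.368·0.68254 = 37.791 kgf·cm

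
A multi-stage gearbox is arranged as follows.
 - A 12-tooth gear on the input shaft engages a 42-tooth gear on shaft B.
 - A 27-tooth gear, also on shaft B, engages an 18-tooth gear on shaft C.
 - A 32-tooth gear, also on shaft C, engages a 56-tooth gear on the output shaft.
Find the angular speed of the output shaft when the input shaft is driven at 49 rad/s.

the input shaft → shaft B (gear mesh, 42/12): 49 ÷ 3.5 = 14 rad/s
shaft B → shaft C (gear mesh, 18/27): 14 ÷ 0.66667 = 21 rad/s
shaft C → the output shaft (gear mesh, 56/32): 21 ÷ 1.75 = 12 rad/s

12 rad/s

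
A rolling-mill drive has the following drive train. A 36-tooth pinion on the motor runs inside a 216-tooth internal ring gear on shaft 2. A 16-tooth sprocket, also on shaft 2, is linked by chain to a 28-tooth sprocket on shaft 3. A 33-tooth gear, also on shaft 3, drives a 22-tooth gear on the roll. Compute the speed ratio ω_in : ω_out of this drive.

7

Each stage contributes driven/driver: internal gear 216/36 = 6, chain 28/16 = 1.75, gear mesh 22/33 = 0.66667.
Overall: 6 × 1.75 × 0.66667 = 7.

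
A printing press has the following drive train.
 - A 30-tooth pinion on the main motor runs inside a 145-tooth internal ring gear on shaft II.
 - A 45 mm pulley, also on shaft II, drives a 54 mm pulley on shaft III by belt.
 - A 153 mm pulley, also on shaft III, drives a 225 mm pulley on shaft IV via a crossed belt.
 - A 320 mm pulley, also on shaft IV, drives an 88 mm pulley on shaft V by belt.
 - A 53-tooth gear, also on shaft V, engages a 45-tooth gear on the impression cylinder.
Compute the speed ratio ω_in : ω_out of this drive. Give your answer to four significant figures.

1.992

Each stage contributes driven/driver: internal gear 145/30 = 4.8333, belt 54/45 = 1.2, belt 225/153 = 1.4706, belt 88/320 = 0.275, gear mesh 45/53 = 0.84906.
Overall: 4.8333 × 1.2 × 1.4706 × 0.275 × 0.84906 = 1.9915.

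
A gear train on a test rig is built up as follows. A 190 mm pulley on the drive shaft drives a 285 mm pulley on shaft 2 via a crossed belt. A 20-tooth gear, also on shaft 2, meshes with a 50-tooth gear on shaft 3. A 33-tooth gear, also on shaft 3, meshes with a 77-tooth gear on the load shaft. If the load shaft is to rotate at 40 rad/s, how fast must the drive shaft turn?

350 rad/s

Overall ratio R = 1.5 × 2.5 × 2.3333 = 8.75.
Required input speed = output speed × R = 40 × 8.75 = 350 rad/s.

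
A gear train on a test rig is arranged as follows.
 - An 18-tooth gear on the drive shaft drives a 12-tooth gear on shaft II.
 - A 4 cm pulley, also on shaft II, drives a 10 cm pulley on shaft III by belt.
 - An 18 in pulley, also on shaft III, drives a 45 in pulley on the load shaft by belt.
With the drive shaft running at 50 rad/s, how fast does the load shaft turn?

12 rad/s

the drive shaft → shaft II (gear mesh, 12/18): 50 ÷ 0.66667 = 75 rad/s
shaft II → shaft III (belt, 10/4): 75 ÷ 2.5 = 30 rad/s
shaft III → the load shaft (belt, 45/18): 30 ÷ 2.5 = 12 rad/s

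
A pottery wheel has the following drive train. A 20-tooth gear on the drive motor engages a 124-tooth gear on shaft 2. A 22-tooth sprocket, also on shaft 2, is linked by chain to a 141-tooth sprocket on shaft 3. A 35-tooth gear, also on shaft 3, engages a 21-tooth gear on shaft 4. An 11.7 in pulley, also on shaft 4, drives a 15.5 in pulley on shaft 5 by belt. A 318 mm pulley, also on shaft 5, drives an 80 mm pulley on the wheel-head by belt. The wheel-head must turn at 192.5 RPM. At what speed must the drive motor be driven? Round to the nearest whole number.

1530 RPM

Overall ratio R = 6.2 × 6.4091 × 0.6 × 1.3248 × 0.25157 = 7.946.
Required input speed = output speed × R = 192.5 × 7.946 = 1529.6 RPM.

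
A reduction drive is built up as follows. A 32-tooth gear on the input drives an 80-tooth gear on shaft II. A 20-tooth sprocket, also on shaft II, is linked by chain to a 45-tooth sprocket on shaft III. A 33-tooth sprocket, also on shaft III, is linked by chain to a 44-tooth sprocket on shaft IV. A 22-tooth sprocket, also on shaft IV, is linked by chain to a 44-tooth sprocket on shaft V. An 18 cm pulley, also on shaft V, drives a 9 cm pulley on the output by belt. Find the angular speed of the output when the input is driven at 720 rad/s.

96 rad/s

the input → shaft II (gear mesh, 80/32): 720 ÷ 2.5 = 288 rad/s
shaft II → shaft III (chain, 45/20): 288 ÷ 2.25 = 128 rad/s
shaft III → shaft IV (chain, 44/33): 128 ÷ 1.3333 = 96 rad/s
shaft IV → shaft V (chain, 44/22): 96 ÷ 2 = 48 rad/s
shaft V → the output (belt, 9/18): 48 ÷ 0.5 = 96 rad/s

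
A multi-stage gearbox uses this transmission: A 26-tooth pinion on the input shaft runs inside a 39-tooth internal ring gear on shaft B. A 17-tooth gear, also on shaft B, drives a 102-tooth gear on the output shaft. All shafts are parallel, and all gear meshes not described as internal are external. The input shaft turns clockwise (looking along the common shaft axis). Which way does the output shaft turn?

the input shaft → shaft B: internal mesh, same direction → CW.
shaft B → the output shaft: external mesh, 1 reversal → CCW.
1 reversal in total — an odd number — so the output shaft turns opposite to the input shaft.

anticlockwise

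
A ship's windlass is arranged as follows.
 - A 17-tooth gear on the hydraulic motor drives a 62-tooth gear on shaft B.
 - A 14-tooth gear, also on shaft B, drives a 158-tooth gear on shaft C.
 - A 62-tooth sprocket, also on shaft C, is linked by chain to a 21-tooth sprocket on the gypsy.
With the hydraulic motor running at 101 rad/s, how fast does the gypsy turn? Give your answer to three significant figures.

7.24 rad/s

the hydraulic motor → shaft B (gear mesh, 62/17): 101 ÷ 3.6471 = 27.694 rad/s
shaft B → shaft C (gear mesh, 158/14): 27.694 ÷ 11.286 = 2.4539 rad/s
shaft C → the gypsy (chain, 21/62): 2.4539 ÷ 0.33871 = 7.2447 rad/s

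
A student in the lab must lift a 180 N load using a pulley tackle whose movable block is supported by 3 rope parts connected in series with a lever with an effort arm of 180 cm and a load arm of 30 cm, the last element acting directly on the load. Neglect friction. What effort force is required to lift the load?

10 N

Block-and-tackle MA = number of supporting rope parts = 3.
Lever MA = effort arm / load arm = 180/30 = 6.
Combined ideal MA = 3 × 6 = 18.
Effort = load / MA = 180 / 18 = 10 N.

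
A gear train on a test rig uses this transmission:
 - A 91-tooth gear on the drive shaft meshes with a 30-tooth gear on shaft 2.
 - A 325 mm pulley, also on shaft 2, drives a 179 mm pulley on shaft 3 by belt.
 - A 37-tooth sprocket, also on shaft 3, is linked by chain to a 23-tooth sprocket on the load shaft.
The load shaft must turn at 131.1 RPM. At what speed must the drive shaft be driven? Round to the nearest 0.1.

14.8 RPM

Overall ratio R = 0.32967 × 0.55077 × 0.62162 = 0.11287.
Required input speed = output speed × R = 131.1 × 0.11287 = 14.797 RPM.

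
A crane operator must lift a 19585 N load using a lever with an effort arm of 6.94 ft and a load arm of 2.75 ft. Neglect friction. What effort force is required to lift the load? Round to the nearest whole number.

Lever MA = effort arm / load arm = 6.94/2.75 = 2.5236.
Effort = load / MA = 19585 / 2.5236 = 7760.6 N.

7761 N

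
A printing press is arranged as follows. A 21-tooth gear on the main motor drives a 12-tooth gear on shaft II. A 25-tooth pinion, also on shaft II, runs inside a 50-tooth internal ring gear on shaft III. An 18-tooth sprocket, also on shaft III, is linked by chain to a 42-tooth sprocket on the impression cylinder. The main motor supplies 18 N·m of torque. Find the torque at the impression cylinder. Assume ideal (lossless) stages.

Gear mesh: ratio = 12/21 = 0.57143; torque at shaft II = 18 × 0.57143 = 10.286 N·m.
Internal gear: ratio = 50/25 = 2; torque at shaft III = 10.286 × 2 = 20.571 N·m.
Chain: ratio = 42/18 = 2.3333; torque at the impression cylinder = 20.571 × 2.3333 = 48 N·m.

48 N·m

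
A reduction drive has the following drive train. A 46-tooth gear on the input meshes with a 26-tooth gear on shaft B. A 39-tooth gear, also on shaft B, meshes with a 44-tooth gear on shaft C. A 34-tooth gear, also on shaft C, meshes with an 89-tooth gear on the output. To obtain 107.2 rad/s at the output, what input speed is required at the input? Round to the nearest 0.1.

Overall ratio R = 0.56522 × 1.1282 × 2.6176 = 1.6692.
Required input speed = output speed × R = 107.2 × 1.6692 = 178.94 rad/s.

178.9 rad/s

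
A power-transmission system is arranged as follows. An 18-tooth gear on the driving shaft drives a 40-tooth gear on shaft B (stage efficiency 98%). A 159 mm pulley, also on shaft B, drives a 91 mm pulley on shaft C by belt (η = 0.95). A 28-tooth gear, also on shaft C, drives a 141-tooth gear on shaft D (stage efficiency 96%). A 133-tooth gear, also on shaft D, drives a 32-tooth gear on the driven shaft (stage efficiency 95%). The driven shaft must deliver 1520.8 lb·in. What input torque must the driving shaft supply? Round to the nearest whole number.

1162 lb·in

Overall ratio R = 2.2222 × 0.57233 × 5.0357 × 0.2406 = 1.541; overall efficiency η = 0.98 × 0.95 × 0.96 × 0.95 = 0.8491.
Input torque = output torque / (R × η) = 1520.8 / (1.541 × 0.8491) = 1162.3 lb·in.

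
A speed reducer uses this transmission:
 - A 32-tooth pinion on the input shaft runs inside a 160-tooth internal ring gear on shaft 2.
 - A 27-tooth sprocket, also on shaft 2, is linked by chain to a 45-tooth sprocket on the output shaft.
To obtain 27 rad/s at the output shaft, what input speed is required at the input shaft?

Overall ratio R = 5 × 1.6667 = 8.3333.
Required input speed = output speed × R = 27 × 8.3333 = 225 rad/s.

225 rad/s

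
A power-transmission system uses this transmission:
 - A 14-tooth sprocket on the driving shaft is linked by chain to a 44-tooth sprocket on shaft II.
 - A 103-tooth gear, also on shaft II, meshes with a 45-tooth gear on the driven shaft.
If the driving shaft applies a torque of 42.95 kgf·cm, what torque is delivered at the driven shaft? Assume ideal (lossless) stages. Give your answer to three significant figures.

59.0 kgf·cm

chain 44/14 = 3.1429 → τ = 42.95·3.1429 = 134.99 kgf·cm
gear mesh 45/103 = 0.43689 → τ = 134.99·0.43689 = 58.974 kgf·cm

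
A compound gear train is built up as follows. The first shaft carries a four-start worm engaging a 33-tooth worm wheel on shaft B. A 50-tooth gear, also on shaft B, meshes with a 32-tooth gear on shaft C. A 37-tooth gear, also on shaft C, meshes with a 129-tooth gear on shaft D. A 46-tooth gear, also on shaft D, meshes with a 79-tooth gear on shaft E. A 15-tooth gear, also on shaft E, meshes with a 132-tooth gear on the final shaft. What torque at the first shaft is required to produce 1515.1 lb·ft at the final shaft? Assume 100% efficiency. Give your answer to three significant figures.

Overall ratio R = 8.25 × 0.64 × 3.4865 × 1.7174 × 8.8 = 278.21.
Input torque = output torque / R = 1515.1 / 278.21 = 5.4459 lb·ft.

5.45 lb·ft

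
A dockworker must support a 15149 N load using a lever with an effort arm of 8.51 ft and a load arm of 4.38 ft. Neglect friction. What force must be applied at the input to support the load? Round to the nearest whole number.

Lever MA = effort arm / load arm = 8.51/4.38 = 1.9429.
Effort = load / MA = 15149 / 1.9429 = 7797 N.

7797 N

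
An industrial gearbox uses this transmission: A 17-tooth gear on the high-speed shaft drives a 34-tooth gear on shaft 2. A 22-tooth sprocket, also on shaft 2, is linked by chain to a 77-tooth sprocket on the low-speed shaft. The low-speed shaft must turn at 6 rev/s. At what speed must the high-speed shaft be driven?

42 rev/s

Overall ratio R = 2 × 3.5 = 7.
Required input speed = output speed × R = 6 × 7 = 42 rev/s.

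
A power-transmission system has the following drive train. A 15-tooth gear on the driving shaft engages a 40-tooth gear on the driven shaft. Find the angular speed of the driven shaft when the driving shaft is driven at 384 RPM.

144 RPM

the driving shaft → the driven shaft (gear mesh, 40/15): 384 ÷ 2.6667 = 144 RPM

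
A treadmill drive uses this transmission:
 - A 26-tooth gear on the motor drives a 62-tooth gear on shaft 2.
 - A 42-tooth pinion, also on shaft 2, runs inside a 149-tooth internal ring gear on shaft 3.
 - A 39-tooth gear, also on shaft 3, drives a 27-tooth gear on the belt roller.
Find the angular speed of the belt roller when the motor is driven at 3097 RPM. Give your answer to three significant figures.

Gear mesh: ratio = 62/26 = 2.3846, so shaft 2 turns at 3097 / 2.3846 = 1298.7 RPM.
Internal gear: ratio = 149/42 = 3.5476, so shaft 3 turns at 1298.7 / 3.5476 = 366.09 RPM.
Gear mesh: ratio = 27/39 = 0.69231, so the belt roller turns at 366.09 / 0.69231 = 528.79 RPM.

529 RPM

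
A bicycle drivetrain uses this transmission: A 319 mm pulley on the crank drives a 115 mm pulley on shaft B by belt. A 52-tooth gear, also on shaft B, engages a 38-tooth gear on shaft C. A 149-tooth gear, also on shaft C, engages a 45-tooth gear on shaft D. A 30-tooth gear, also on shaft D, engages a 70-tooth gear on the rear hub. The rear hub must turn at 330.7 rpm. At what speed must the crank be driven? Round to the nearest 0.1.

61.4 rpm

Overall ratio R = 0.3605 × 0.73077 × 0.30201 × 2.3333 = 0.18565.
Required input speed = output speed × R = 330.7 × 0.18565 = 61.394 rpm.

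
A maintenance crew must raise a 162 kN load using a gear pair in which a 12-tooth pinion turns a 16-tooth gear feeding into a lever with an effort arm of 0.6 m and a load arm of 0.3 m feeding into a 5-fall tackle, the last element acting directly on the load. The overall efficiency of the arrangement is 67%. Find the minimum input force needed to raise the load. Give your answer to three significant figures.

18.1 kN

Gear pair MA = 16/12 = 1.3333.
Lever MA = effort arm / load arm = 0.6/0.3 = 2.
Block-and-tackle MA = number of supporting rope parts = 5.
Combined ideal MA = 1.3333 × 2 × 5 = 13.333.
Actual MA = 13.333 × 0.67 = 8.9333.
Effort = load / actual MA = 162 / 8.9333 = 18.134 kN.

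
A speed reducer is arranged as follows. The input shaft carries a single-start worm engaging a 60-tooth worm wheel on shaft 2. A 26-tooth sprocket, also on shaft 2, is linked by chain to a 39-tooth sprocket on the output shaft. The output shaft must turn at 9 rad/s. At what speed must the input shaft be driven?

810 rad/s

Overall ratio R = 60 × 1.5 = 90.
Required input speed = output speed × R = 9 × 90 = 810 rad/s.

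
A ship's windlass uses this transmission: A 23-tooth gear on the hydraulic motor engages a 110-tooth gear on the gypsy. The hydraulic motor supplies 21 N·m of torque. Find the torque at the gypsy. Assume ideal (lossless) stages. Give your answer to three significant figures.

100 N·m

Gear mesh: ratio = 110/23 = 4.7826; torque at the gypsy = 21 × 4.7826 = 100.43 N·m.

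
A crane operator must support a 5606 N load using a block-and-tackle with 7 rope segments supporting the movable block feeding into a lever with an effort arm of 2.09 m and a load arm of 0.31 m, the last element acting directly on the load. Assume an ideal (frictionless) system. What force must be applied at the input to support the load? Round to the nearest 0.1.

Block-and-tackle MA = number of supporting rope parts = 7.
Lever MA = effort arm / load arm = 2.09/0.31 = 6.7419.
Combined ideal MA = 7 × 6.7419 = 47.194.
Effort = load / MA = 5606 / 47.194 = 118.79 N.

118.8 N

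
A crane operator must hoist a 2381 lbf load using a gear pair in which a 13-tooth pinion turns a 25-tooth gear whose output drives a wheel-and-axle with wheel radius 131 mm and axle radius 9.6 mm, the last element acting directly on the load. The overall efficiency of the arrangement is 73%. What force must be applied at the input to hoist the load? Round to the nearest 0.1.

Gear pair MA = 25/13 = 1.9231.
Wheel-and-axle MA = R/r = 131/9.6 = 13.646.
Combined ideal MA = 1.9231 × 13.646 = 26.242.
Actual MA = 26.242 × 0.73 = 19.157.
Effort = load / actual MA = 2381 / 19.157 = 124.29 lbf.

124.3 lbf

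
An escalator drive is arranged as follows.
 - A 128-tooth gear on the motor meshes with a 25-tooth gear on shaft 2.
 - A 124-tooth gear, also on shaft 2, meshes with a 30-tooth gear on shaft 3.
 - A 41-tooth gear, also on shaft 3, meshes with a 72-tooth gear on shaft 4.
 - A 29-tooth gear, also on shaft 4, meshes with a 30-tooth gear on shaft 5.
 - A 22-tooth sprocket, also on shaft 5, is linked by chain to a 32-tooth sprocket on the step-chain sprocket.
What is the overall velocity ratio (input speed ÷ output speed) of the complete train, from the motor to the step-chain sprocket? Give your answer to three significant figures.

Each stage contributes driven/driver: gear mesh 25/128 = 0.19531, gear mesh 30/124 = 0.24194, gear mesh 72/41 = 1.7561, gear mesh 30/29 = 1.0345, chain 32/22 = 1.4545.
Overall: 0.19531 × 0.24194 × 1.7561 × 1.0345 × 1.4545 = 0.12486.

0.125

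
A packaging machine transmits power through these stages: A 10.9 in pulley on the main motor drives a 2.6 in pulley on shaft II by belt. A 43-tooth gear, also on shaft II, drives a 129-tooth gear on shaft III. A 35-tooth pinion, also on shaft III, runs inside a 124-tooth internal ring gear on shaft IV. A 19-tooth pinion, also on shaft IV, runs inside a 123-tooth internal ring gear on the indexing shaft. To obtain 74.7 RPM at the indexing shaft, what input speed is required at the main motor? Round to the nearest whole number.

1226 RPM

Overall ratio R = 0.23853 × 3 × 3.5429 × 6.4737 = 16.412.
Required input speed = output speed × R = 74.7 × 16.412 = 1226 RPM.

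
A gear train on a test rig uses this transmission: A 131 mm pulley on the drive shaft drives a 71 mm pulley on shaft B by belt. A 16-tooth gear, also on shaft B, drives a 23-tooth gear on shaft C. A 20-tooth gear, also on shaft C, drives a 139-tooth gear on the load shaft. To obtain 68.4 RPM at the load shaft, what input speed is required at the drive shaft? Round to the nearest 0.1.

370.4 RPM

Overall ratio R = 0.54198 × 1.4375 × 6.95 = 5.4148.
Required input speed = output speed × R = 68.4 × 5.4148 = 370.37 RPM.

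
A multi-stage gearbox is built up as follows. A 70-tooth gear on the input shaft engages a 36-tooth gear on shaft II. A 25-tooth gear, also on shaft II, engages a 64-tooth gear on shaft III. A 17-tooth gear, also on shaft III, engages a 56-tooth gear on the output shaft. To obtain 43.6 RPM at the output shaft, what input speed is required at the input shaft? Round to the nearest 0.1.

Overall ratio R = 0.51429 × 2.56 × 3.2941 = 4.3369.
Required input speed = output speed × R = 43.6 × 4.3369 = 189.09 RPM.

189.1 RPM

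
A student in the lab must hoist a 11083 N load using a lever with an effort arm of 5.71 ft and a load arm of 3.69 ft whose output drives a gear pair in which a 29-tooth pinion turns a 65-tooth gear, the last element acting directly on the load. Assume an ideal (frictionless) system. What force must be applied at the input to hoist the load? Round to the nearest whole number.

3195 N

Lever MA = effort arm / load arm = 5.71/3.69 = 1.5474.
Gear pair MA = 65/29 = 2.2414.
Combined ideal MA = 1.5474 × 2.2414 = 3.4684.
Effort = load / MA = 11083 / 3.4684 = 3195.5 N.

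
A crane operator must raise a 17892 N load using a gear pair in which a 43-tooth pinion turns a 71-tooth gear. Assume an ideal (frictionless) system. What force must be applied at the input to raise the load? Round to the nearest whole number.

10836 N

Gear pair MA = 71/43 = 1.6512.
Effort = load / MA = 17892 / 1.6512 = 10836 N.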